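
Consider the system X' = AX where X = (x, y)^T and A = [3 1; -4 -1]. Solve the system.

Coefficient matrix A = [[3, 1], [-4, -1]].
Characteristic polynomial det(A - λI) = λ^2 - 2λ + 1 = 0.
Single eigenvalue λ = 1 with algebraic multiplicity 2.
Eigenvector v = (-1,2); generalized eigenvector w with (A-λI)w=v is (1,-3).
General solution: e^(t)[C_1·v + C_2·(t·v + w)].

x(t) = -C_1e^(t) - C_2te^(t) + C_2e^(t), y(t) = 2C_1e^(t) + 2C_2te^(t) - 3C_2e^(t)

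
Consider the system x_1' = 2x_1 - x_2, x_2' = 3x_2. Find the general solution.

x_1(t) = K_1e^(3t) - K_2e^(2t), x_2(t) = -K_1e^(3t)

Coefficient matrix A = [[2, -1], [0, 3]].
Characteristic polynomial det(A - λI) = λ^2 - 5λ + 6 = 0.
Eigenvalues λ = 3, 2.
For λ=3: (A-λI) row 1 is [-1, -1], so an eigenvector is (1, -1).
For λ=2: (A-λI) row 1 is [0, -1], so an eigenvector is (-1, 0).
General solution: K_1e^(3t)(1,-1) + K_2e^(2t)(-1,0).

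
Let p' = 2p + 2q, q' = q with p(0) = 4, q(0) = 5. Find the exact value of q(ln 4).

20

A = [[2,2],[0,1]]; eigenvalues λ = 2, 1.
Eigenvectors: (1,0) for λ=2, (2,-1) for λ=1.
From the initial condition, c_1 = 14, c_2 = -5.
q(ln 4) = (14)(4^2)(0) + (-5)(4^1)(-1) = 20.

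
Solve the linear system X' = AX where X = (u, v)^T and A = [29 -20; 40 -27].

Coefficient matrix A = [[29, -20], [40, -27]].
Characteristic polynomial det(A - λI) = λ^2 - 2λ + 17 = 0.
Eigenvalues λ = 1 ± 4i (complex conjugate pair).
For λ=1+4i: an eigenvector is (-2,-3) - i(1,1) = (-2 - i, -3 - i).
A real fundamental pair from Re and Im of e^((1+4i)t)v: X_1 = e^(t)(cos(4t)·(-2,-3) + sin(4t)·(1,1)), X_2 = e^(t)(sin(4t)·(-2,-3) - cos(4t)·(1,1)).
General solution: c_1X_1 + c_2X_2.

u(t) = c_1e^(t)sin(4t) - 2c_1e^(t)cos(4t) - 2c_2e^(t)sin(4t) - c_2e^(t)cos(4t), v(t) = c_1e^(t)sin(4t) - 3c_1e^(t)cos(4t) - 3c_2e^(t)sin(4t) - c_2e^(t)cos(4t)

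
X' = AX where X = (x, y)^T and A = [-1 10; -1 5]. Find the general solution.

Coefficient matrix A = [[-1, 10], [-1, 5]].
Characteristic polynomial det(A - λI) = λ^2 - 4λ + 5 = 0.
Eigenvalues λ = 2 ± i (complex conjugate pair).
For λ=2+i: an eigenvector is (3,1) - i(1,0) = (3 - i, 1).
A real fundamental pair from Re and Im of e^((2+i)t)v: X_1 = e^(2t)(cos(t)·(3,1) + sin(t)·(1,0)), X_2 = e^(2t)(sin(t)·(3,1) - cos(t)·(1,0)).
General solution: K_1X_1 + K_2X_2.

x(t) = K_1e^(2t)sin(t) + 3K_1e^(2t)cos(t) + 3K_2e^(2t)sin(t) - K_2e^(2t)cos(t), y(t) = K_1e^(2t)cos(t) + K_2e^(2t)sin(t)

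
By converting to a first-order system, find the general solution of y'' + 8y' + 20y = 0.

Let x_1 = y, x_2 = y'. Then x_1' = x_2 and x_2' = -20x_1 - 8x_2.
A = [[0,1],[-20,-8]]; det(A-λI) = λ^2 + 8λ + 20.
Eigenvalues λ = -4 ± 2i.

y(t) = K_1e^(-4t)cos(2t) + K_2e^(-4t)sin(2t)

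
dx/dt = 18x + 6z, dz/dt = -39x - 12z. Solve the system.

Coefficient matrix A = [[18, 6], [-39, -12]].
Characteristic polynomial det(A - λI) = λ^2 - 6λ + 18 = 0.
Eigenvalues λ = 3 ± 3i (complex conjugate pair).
For λ=3+3i: an eigenvector is (1,-3) - i(-1,2) = (1 + i, -3 - 2i).
A real fundamental pair from Re and Im of e^((3+3i)t)v: X_1 = e^(3t)(cos(3t)·(1,-3) + sin(3t)·(-1,2)), X_2 = e^(3t)(sin(3t)·(1,-3) - cos(3t)·(-1,2)).
General solution: K_1X_1 + K_2X_2.

x(t) = -K_1e^(3t)sin(3t) + K_1e^(3t)cos(3t) + K_2e^(3t)sin(3t) + K_2e^(3t)cos(3t), z(t) = 2K_1e^(3t)sin(3t) - 3K_1e^(3t)cos(3t) - 3K_2e^(3t)sin(3t) - 2K_2e^(3t)cos(3t)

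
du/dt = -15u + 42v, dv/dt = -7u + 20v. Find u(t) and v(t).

Coefficient matrix A = [[-15, 42], [-7, 20]].
Characteristic polynomial det(A - λI) = λ^2 - 5λ - 6 = 0.
Eigenvalues λ = -1, 6.
For λ=-1: (A-λI) row 1 is [-14, 42], so an eigenvector is (-3, -1).
For λ=6: (A-λI) row 1 is [-21, 42], so an eigenvector is (-2, -1).
General solution: c_1e^(-t)(-3,-1) + c_2e^(6t)(-2,-1).

u(t) = -3c_1e^(-t) - 2c_2e^(6t), v(t) = -c_1e^(-t) - c_2e^(6t)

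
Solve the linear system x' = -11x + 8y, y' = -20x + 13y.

Coefficient matrix A = [[-11, 8], [-20, 13]].
Characteristic polynomial det(A - λI) = λ^2 - 2λ + 17 = 0.
Eigenvalues λ = 1 ± 4i (complex conjugate pair).
For λ=1+4i: an eigenvector is (1,2) - i(1,1) = (1 - i, 2 - i).
A real fundamental pair from Re and Im of e^((1+4i)t)v: X_1 = e^(t)(cos(4t)·(1,2) + sin(4t)·(1,1)), X_2 = e^(t)(sin(4t)·(1,2) - cos(4t)·(1,1)).
General solution: K_1X_1 + K_2X_2.

x(t) = K_1e^(t)sin(4t) + K_1e^(t)cos(4t) + K_2e^(t)sin(4t) - K_2e^(t)cos(4t), y(t) = K_1e^(t)sin(4t) + 2K_1e^(t)cos(4t) + 2K_2e^(t)sin(4t) - K_2e^(t)cos(4t)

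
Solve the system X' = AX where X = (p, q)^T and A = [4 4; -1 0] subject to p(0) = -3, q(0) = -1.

p(t) = -10te^(2t) - 3e^(2t), q(t) = 5te^(2t) - e^(2t)

Coefficient matrix A = [[4, 4], [-1, 0]].
Characteristic polynomial det(A - λI) = λ^2 - 4λ + 4 = 0.
Single eigenvalue λ = 2 with algebraic multiplicity 2.
Eigenvector v = (-2,1); generalized eigenvector w with (A-λI)w=v is (3,-2).
General solution: e^(2t)[C_1·v + C_2·(t·v + w)].
Applying p(0)=-3, q(0)=-1 gives C_1=9, C_2=5.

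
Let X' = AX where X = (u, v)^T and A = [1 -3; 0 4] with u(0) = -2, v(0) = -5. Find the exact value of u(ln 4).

A = [[1,-3],[0,4]]; eigenvalues λ = 4, 1.
Eigenvectors: (1,-1) for λ=4, (-1,0) for λ=1.
From the initial condition, c_1 = 5, c_2 = 7.
u(ln 4) = (5)(4^4)(1) + (7)(4^1)(-1) = 1252.

1252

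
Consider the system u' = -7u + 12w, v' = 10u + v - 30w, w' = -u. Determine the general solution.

Coefficient matrix A = [[-7, 0, 12], [10, 1, -30], [-1, 0, 0]].
det(A - λI) = 0 gives eigenvalues λ = -3, 1, -4.
For λ=-3: eigenvector (3,0,1).
For λ=1: eigenvector (0,1,0).
For λ=-4: eigenvector (4,-2,1).
General solution: C_1e^(-3t)(3,0,1) + C_2e^(t)(0,1,0) + C_3e^(-4t)(4,-2,1).

u(t) = 3C_1e^(-3t) + 4C_3e^(-4t), v(t) = C_2e^(t) - 2C_3e^(-4t), w(t) = C_1e^(-3t) + C_3e^(-4t)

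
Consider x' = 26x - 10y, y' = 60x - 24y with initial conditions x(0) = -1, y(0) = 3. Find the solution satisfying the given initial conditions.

x(t) = -6e^(6t) + 5e^(-4t), y(t) = -12e^(6t) + 15e^(-4t)

Coefficient matrix A = [[26, -10], [60, -24]].
Characteristic polynomial det(A - λI) = λ^2 - 2λ - 24 = 0.
Eigenvalues λ = -4, 6.
For λ=-4: (A-λI) row 1 is [30, -10], so an eigenvector is (-1, -3).
For λ=6: (A-λI) row 1 is [20, -10], so an eigenvector is (-1, -2).
General solution: c_1e^(-4t)(-1,-3) + c_2e^(6t)(-1,-2).
Applying x(0)=-1, y(0)=3 gives c_1=-5, c_2=6.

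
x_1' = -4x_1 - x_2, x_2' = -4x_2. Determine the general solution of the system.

x_1(t) = C_1e^(-4t) + C_2te^(-4t) - C_2e^(-4t), x_2(t) = -C_2e^(-4t)

Coefficient matrix A = [[-4, -1], [0, -4]].
Characteristic polynomial det(A - λI) = λ^2 + 8λ + 16 = 0.
Single eigenvalue λ = -4 with algebraic multiplicity 2.
Eigenvector v = (1,0); generalized eigenvector w with (A-λI)w=v is (-1,-1).
General solution: e^(-4t)[C_1·v + C_2·(t·v + w)].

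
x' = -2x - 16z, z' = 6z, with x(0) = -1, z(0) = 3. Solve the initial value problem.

x(t) = -6e^(6t) + 5e^(-2t), z(t) = 3e^(6t)

Coefficient matrix A = [[-2, -16], [0, 6]].
Characteristic polynomial det(A - λI) = λ^2 - 4λ - 12 = 0.
Eigenvalues λ = 6, -2.
For λ=6: (A-λI) row 1 is [-8, -16], so an eigenvector is (2, -1).
For λ=-2: (A-λI) row 1 is [0, -16], so an eigenvector is (-1, 0).
General solution: K_1e^(6t)(2,-1) + K_2e^(-2t)(-1,0).
Applying x(0)=-1, z(0)=3 gives K_1=-3, K_2=-5.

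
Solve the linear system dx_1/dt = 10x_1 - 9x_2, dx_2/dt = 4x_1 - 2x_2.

x_1(t) = -3K_1e^(4t) - 3K_2te^(4t) - 2K_2e^(4t), x_2(t) = -2K_1e^(4t) - 2K_2te^(4t) - K_2e^(4t)

Coefficient matrix A = [[10, -9], [4, -2]].
Characteristic polynomial det(A - λI) = λ^2 - 8λ + 16 = 0.
Single eigenvalue λ = 4 with algebraic multiplicity 2.
Eigenvector v = (-3,-2); generalized eigenvector w with (A-λI)w=v is (-2,-1).
General solution: e^(4t)[K_1·v + K_2·(t·v + w)].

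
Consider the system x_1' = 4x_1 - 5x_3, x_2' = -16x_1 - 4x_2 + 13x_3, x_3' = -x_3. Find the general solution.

Coefficient matrix A = [[4, 0, -5], [-16, -4, 13], [0, 0, -1]].
det(A - λI) = 0 gives eigenvalues λ = -1, -4, 4.
For λ=-1: eigenvector (1,-1,1).
For λ=-4: eigenvector (0,1,0).
For λ=4: eigenvector (1,-2,0).
General solution: C_1e^(-t)(1,-1,1) + C_2e^(-4t)(0,1,0) + C_3e^(4t)(1,-2,0).

x_1(t) = C_1e^(-t) + C_3e^(4t), x_2(t) = -C_1e^(-t) + C_2e^(-4t) - 2C_3e^(4t), x_3(t) = C_1e^(-t)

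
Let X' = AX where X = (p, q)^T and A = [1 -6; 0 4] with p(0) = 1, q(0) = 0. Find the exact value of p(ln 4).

A = [[1,-6],[0,4]]; eigenvalues λ = 4, 1.
Eigenvectors: (-2,1) for λ=4, (-1,0) for λ=1.
From the initial condition, c_1 = 0, c_2 = -1.
p(ln 4) = (0)(4^4)(-2) + (-1)(4^1)(-1) = 4.

4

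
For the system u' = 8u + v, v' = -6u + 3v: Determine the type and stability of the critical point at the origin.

A = [[8,1],[-6,3]]; det(A-λI) = λ^2 - 11λ + 30.
λ = 6, 5: both positive.

unstable node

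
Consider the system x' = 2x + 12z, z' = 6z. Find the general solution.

Coefficient matrix A = [[2, 12], [0, 6]].
Characteristic polynomial det(A - λI) = λ^2 - 8λ + 12 = 0.
Eigenvalues λ = 2, 6.
For λ=2: (A-λI) row 1 is [0, 12], so an eigenvector is (1, 0).
For λ=6: (A-λI) row 1 is [-4, 12], so an eigenvector is (-3, -1).
General solution: c_1e^(2t)(1,0) + c_2e^(6t)(-3,-1).

x(t) = c_1e^(2t) - 3c_2e^(6t), z(t) = -c_2e^(6t)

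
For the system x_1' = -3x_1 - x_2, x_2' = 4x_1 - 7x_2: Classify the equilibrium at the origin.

A = [[-3,-1],[4,-7]]; det(A-λI) = λ^2 + 10λ + 25.
repeated λ = -5 with a single eigenvector.

stable improper node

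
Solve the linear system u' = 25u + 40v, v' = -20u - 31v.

Coefficient matrix A = [[25, 40], [-20, -31]].
Characteristic polynomial det(A - λI) = λ^2 + 6λ + 25 = 0.
Eigenvalues λ = -3 ± 4i (complex conjugate pair).
For λ=-3+4i: an eigenvector is (3,-2) - i(1,-1) = (3 - i, -2 + i).
A real fundamental pair from Re and Im of e^((-3+4i)t)v: X_1 = e^(-3t)(cos(4t)·(3,-2) + sin(4t)·(1,-1)), X_2 = e^(-3t)(sin(4t)·(3,-2) - cos(4t)·(1,-1)).
General solution: C_1X_1 + C_2X_2.

u(t) = C_1e^(-3t)sin(4t) + 3C_1e^(-3t)cos(4t) + 3C_2e^(-3t)sin(4t) - C_2e^(-3t)cos(4t), v(t) = -C_1e^(-3t)sin(4t) - 2C_1e^(-3t)cos(4t) - 2C_2e^(-3t)sin(4t) + C_2e^(-3t)cos(4t)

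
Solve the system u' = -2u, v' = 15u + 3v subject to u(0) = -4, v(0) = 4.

Coefficient matrix A = [[-2, 0], [15, 3]].
Characteristic polynomial det(A - λI) = λ^2 - λ - 6 = 0.
Eigenvalues λ = 3, -2.
For λ=3: (A-λI) row 1 is [-5, 0], so an eigenvector is (0, -1).
For λ=-2: (A-λI) row 2 is [15, 5], so an eigenvector is (1, -3).
General solution: c_1e^(3t)(0,-1) + c_2e^(-2t)(1,-3).
Applying u(0)=-4, v(0)=4 gives c_1=8, c_2=-4.

u(t) = -4e^(-2t), v(t) = -8e^(3t) + 12e^(-2t)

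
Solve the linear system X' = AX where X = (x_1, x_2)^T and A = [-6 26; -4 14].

Coefficient matrix A = [[-6, 26], [-4, 14]].
Characteristic polynomial det(A - λI) = λ^2 - 8λ + 20 = 0.
Eigenvalues λ = 4 ± 2i (complex conjugate pair).
For λ=4+2i: an eigenvector is (2,1) - i(3,1) = (2 - 3i, 1 - i).
A real fundamental pair from Re and Im of e^((4+2i)t)v: X_1 = e^(4t)(cos(2t)·(2,1) + sin(2t)·(3,1)), X_2 = e^(4t)(sin(2t)·(2,1) - cos(2t)·(3,1)).
General solution: K_1X_1 + K_2X_2.

x_1(t) = 3K_1e^(4t)sin(2t) + 2K_1e^(4t)cos(2t) + 2K_2e^(4t)sin(2t) - 3K_2e^(4t)cos(2t), x_2(t) = K_1e^(4t)sin(2t) + K_1e^(4t)cos(2t) + K_2e^(4t)sin(2t) - K_2e^(4t)cos(2t)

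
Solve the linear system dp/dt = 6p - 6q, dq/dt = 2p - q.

p(t) = 3C_1e^(2t) - 2C_2e^(3t), q(t) = 2C_1e^(2t) - C_2e^(3t)

Coefficient matrix A = [[6, -6], [2, -1]].
Characteristic polynomial det(A - λI) = λ^2 - 5λ + 6 = 0.
Eigenvalues λ = 2, 3.
For λ=2: (A-λI) row 1 is [4, -6], so an eigenvector is (3, 2).
For λ=3: (A-λI) row 1 is [3, -6], so an eigenvector is (-2, -1).
General solution: C_1e^(2t)(3,2) + C_2e^(3t)(-2,-1).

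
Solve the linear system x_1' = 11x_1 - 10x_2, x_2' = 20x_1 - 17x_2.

Coefficient matrix A = [[11, -10], [20, -17]].
Characteristic polynomial det(A - λI) = λ^2 + 6λ + 13 = 0.
Eigenvalues λ = -3 ± 2i (complex conjugate pair).
For λ=-3+2i: an eigenvector is (-2,-3) - i(1,1) = (-2 - i, -3 - i).
A real fundamental pair from Re and Im of e^((-3+2i)t)v: X_1 = e^(-3t)(cos(2t)·(-2,-3) + sin(2t)·(1,1)), X_2 = e^(-3t)(sin(2t)·(-2,-3) - cos(2t)·(1,1)).
General solution: C_1X_1 + C_2X_2.

x_1(t) = C_1e^(-3t)sin(2t) - 2C_1e^(-3t)cos(2t) - 2C_2e^(-3t)sin(2t) - C_2e^(-3t)cos(2t), x_2(t) = C_1e^(-3t)sin(2t) - 3C_1e^(-3t)cos(2t) - 3C_2e^(-3t)sin(2t) - C_2e^(-3t)cos(2t)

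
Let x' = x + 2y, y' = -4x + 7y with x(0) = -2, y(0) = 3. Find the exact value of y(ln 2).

264

A = [[1,2],[-4,7]]; eigenvalues λ = 3, 5.
Eigenvectors: (1,1) for λ=3, (1,2) for λ=5.
From the initial condition, c_1 = -7, c_2 = 5.
y(ln 2) = (-7)(2^3)(1) + (5)(2^5)(2) = 264.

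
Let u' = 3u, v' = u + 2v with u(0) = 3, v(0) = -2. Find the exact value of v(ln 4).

112

A = [[3,0],[1,2]]; eigenvalues λ = 2, 3.
Eigenvectors: (0,-1) for λ=2, (1,1) for λ=3.
From the initial condition, c_1 = 5, c_2 = 3.
v(ln 4) = (5)(4^2)(-1) + (3)(4^3)(1) = 112.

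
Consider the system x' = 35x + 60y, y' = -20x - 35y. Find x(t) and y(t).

Coefficient matrix A = [[35, 60], [-20, -35]].
Characteristic polynomial det(A - λI) = λ^2 - 25 = 0.
Eigenvalues λ = -5, 5.
For λ=-5: (A-λI) row 1 is [40, 60], so an eigenvector is (3, -2).
For λ=5: (A-λI) row 1 is [30, 60], so an eigenvector is (-2, 1).
General solution: c_1e^(-5t)(3,-2) + c_2e^(5t)(-2,1).

x(t) = 3c_1e^(-5t) - 2c_2e^(5t), y(t) = -2c_1e^(-5t) + c_2e^(5t)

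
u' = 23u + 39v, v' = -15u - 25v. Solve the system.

u(t) = -3C_1e^(-t)sin(3t) - 2C_1e^(-t)cos(3t) - 2C_2e^(-t)sin(3t) + 3C_2e^(-t)cos(3t), v(t) = 2C_1e^(-t)sin(3t) + C_1e^(-t)cos(3t) + C_2e^(-t)sin(3t) - 2C_2e^(-t)cos(3t)

Coefficient matrix A = [[23, 39], [-15, -25]].
Characteristic polynomial det(A - λI) = λ^2 + 2λ + 10 = 0.
Eigenvalues λ = -1 ± 3i (complex conjugate pair).
For λ=-1+3i: an eigenvector is (-2,1) - i(-3,2) = (-2 + 3i, 1 - 2i).
A real fundamental pair from Re and Im of e^((-1+3i)t)v: X_1 = e^(-t)(cos(3t)·(-2,1) + sin(3t)·(-3,2)), X_2 = e^(-t)(sin(3t)·(-2,1) - cos(3t)·(-3,2)).
General solution: C_1X_1 + C_2X_2.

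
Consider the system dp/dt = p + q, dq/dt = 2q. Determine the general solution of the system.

p(t) = c_1e^(t) - c_2e^(2t), q(t) = -c_2e^(2t)

Coefficient matrix A = [[1, 1], [0, 2]].
Characteristic polynomial det(A - λI) = λ^2 - 3λ + 2 = 0.
Eigenvalues λ = 1, 2.
For λ=1: (A-λI) row 1 is [0, 1], so an eigenvector is (1, 0).
For λ=2: (A-λI) row 1 is [-1, 1], so an eigenvector is (-1, -1).
General solution: c_1e^(t)(1,0) + c_2e^(2t)(-1,-1).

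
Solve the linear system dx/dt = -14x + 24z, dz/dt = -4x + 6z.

x(t) = 2c_1e^(-2t) - 3c_2e^(-6t), z(t) = c_1e^(-2t) - c_2e^(-6t)

Coefficient matrix A = [[-14, 24], [-4, 6]].
Characteristic polynomial det(A - λI) = λ^2 + 8λ + 12 = 0.
Eigenvalues λ = -2, -6.
For λ=-2: (A-λI) row 1 is [-12, 24], so an eigenvector is (2, 1).
For λ=-6: (A-λI) row 1 is [-8, 24], so an eigenvector is (-3, -1).
General solution: c_1e^(-2t)(2,1) + c_2e^(-6t)(-3,-1).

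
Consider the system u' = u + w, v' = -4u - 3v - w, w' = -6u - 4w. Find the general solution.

u(t) = c_1e^(-t) - c_3e^(-2t), v(t) = -c_1e^(-t) + c_2e^(-3t) + c_3e^(-2t), w(t) = -2c_1e^(-t) + 3c_3e^(-2t)

Coefficient matrix A = [[1, 0, 1], [-4, -3, -1], [-6, 0, -4]].
det(A - λI) = 0 gives eigenvalues λ = -1, -3, -2.
For λ=-1: eigenvector (1,-1,-2).
For λ=-3: eigenvector (0,1,0).
For λ=-2: eigenvector (-1,1,3).
General solution: c_1e^(-t)(1,-1,-2) + c_2e^(-3t)(0,1,0) + c_3e^(-2t)(-1,1,3).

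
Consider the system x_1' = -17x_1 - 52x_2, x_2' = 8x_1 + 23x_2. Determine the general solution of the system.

x_1(t) = -3K_1e^(3t)sin(4t) - 2K_1e^(3t)cos(4t) - 2K_2e^(3t)sin(4t) + 3K_2e^(3t)cos(4t), x_2(t) = K_1e^(3t)sin(4t) + K_1e^(3t)cos(4t) + K_2e^(3t)sin(4t) - K_2e^(3t)cos(4t)

Coefficient matrix A = [[-17, -52], [8, 23]].
Characteristic polynomial det(A - λI) = λ^2 - 6λ + 25 = 0.
Eigenvalues λ = 3 ± 4i (complex conjugate pair).
For λ=3+4i: an eigenvector is (-2,1) - i(-3,1) = (-2 + 3i, 1 - i).
A real fundamental pair from Re and Im of e^((3+4i)t)v: X_1 = e^(3t)(cos(4t)·(-2,1) + sin(4t)·(-3,1)), X_2 = e^(3t)(sin(4t)·(-2,1) - cos(4t)·(-3,1)).
General solution: K_1X_1 + K_2X_2.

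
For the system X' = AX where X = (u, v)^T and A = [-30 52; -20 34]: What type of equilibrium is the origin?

unstable spiral

A = [[-30,52],[-20,34]]; det(A-λI) = λ^2 - 4λ + 20.
λ = 2 ± 4i: positive real part.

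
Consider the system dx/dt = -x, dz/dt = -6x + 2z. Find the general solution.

x(t) = K_2e^(-t), z(t) = -K_1e^(2t) + 2K_2e^(-t)

Coefficient matrix A = [[-1, 0], [-6, 2]].
Characteristic polynomial det(A - λI) = λ^2 - λ - 2 = 0.
Eigenvalues λ = 2, -1.
For λ=2: (A-λI) row 1 is [-3, 0], so an eigenvector is (0, -1).
For λ=-1: (A-λI) row 2 is [-6, 3], so an eigenvector is (1, 2).
General solution: K_1e^(2t)(0,-1) + K_2e^(-t)(1,2).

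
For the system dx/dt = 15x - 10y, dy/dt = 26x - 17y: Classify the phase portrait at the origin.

stable spiral

A = [[15,-10],[26,-17]]; det(A-λI) = λ^2 + 2λ + 5.
λ = -1 ± 2i: negative real part.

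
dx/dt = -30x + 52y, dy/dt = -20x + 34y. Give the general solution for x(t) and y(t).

x(t) = 2c_1e^(2t)sin(4t) + 3c_1e^(2t)cos(4t) + 3c_2e^(2t)sin(4t) - 2c_2e^(2t)cos(4t), y(t) = c_1e^(2t)sin(4t) + 2c_1e^(2t)cos(4t) + 2c_2e^(2t)sin(4t) - c_2e^(2t)cos(4t)

Coefficient matrix A = [[-30, 52], [-20, 34]].
Characteristic polynomial det(A - λI) = λ^2 - 4λ + 20 = 0.
Eigenvalues λ = 2 ± 4i (complex conjugate pair).
For λ=2+4i: an eigenvector is (3,2) - i(2,1) = (3 - 2i, 2 - i).
A real fundamental pair from Re and Im of e^((2+4i)t)v: X_1 = e^(2t)(cos(4t)·(3,2) + sin(4t)·(2,1)), X_2 = e^(2t)(sin(4t)·(3,2) - cos(4t)·(2,1)).
General solution: c_1X_1 + c_2X_2.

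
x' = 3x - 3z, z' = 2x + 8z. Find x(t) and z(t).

x(t) = -K_1e^(6t) + 3K_2e^(5t), z(t) = K_1e^(6t) - 2K_2e^(5t)

Coefficient matrix A = [[3, -3], [2, 8]].
Characteristic polynomial det(A - λI) = λ^2 - 11λ + 30 = 0.
Eigenvalues λ = 6, 5.
For λ=6: (A-λI) row 1 is [-3, -3], so an eigenvector is (-1, 1).
For λ=5: (A-λI) row 1 is [-2, -3], so an eigenvector is (3, -2).
General solution: K_1e^(6t)(-1,1) + K_2e^(5t)(3,-2).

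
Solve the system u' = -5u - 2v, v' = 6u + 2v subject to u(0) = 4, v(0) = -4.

u(t) = -4e^(-t) + 8e^(-2t), v(t) = 8e^(-t) - 12e^(-2t)

Coefficient matrix A = [[-5, -2], [6, 2]].
Characteristic polynomial det(A - λI) = λ^2 + 3λ + 2 = 0.
Eigenvalues λ = -2, -1.
For λ=-2: (A-λI) row 1 is [-3, -2], so an eigenvector is (-2, 3).
For λ=-1: (A-λI) row 1 is [-4, -2], so an eigenvector is (-1, 2).
General solution: K_1e^(-2t)(-2,3) + K_2e^(-t)(-1,2).
Applying u(0)=4, v(0)=-4 gives K_1=-4, K_2=4.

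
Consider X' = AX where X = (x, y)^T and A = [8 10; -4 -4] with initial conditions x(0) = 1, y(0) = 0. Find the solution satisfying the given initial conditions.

Coefficient matrix A = [[8, 10], [-4, -4]].
Characteristic polynomial det(A - λI) = λ^2 - 4λ + 8 = 0.
Eigenvalues λ = 2 ± 2i (complex conjugate pair).
For λ=2+2i: an eigenvector is (2,-1) - i(1,-1) = (2 - i, -1 + i).
A real fundamental pair from Re and Im of e^((2+2i)t)v: X_1 = e^(2t)(cos(2t)·(2,-1) + sin(2t)·(1,-1)), X_2 = e^(2t)(sin(2t)·(2,-1) - cos(2t)·(1,-1)).
General solution: C_1X_1 + C_2X_2.
Applying x(0)=1, y(0)=0 gives C_1=1, C_2=1.

x(t) = 3e^(2t)sin(2t) + e^(2t)cos(2t), y(t) = -2e^(2t)sin(2t)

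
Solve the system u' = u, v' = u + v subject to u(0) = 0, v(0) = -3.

u(t) = 0, v(t) = -3e^(t)

Coefficient matrix A = [[1, 0], [1, 1]].
Characteristic polynomial det(A - λI) = λ^2 - 2λ + 1 = 0.
Single eigenvalue λ = 1 with algebraic multiplicity 2.
Eigenvector v = (0,1); generalized eigenvector w with (A-λI)w=v is (1,-3).
General solution: e^(t)[K_1·v + K_2·(t·v + w)].
Applying u(0)=0, v(0)=-3 gives K_1=-3, K_2=0.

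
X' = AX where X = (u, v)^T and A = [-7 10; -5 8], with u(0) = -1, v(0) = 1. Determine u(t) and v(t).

u(t) = 3e^(3t) - 4e^(-2t), v(t) = 3e^(3t) - 2e^(-2t)

Coefficient matrix A = [[-7, 10], [-5, 8]].
Characteristic polynomial det(A - λI) = λ^2 - λ - 6 = 0.
Eigenvalues λ = -2, 3.
For λ=-2: (A-λI) row 1 is [-5, 10], so an eigenvector is (-2, -1).
For λ=3: (A-λI) row 1 is [-10, 10], so an eigenvector is (-1, -1).
General solution: c_1e^(-2t)(-2,-1) + c_2e^(3t)(-1,-1).
Applying u(0)=-1, v(0)=1 gives c_1=2, c_2=-3.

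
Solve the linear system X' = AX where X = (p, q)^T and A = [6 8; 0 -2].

p(t) = -c_1e^(6t) - c_2e^(-2t), q(t) = c_2e^(-2t)

Coefficient matrix A = [[6, 8], [0, -2]].
Characteristic polynomial det(A - λI) = λ^2 - 4λ - 12 = 0.
Eigenvalues λ = 6, -2.
For λ=6: (A-λI) row 1 is [0, 8], so an eigenvector is (-1, 0).
For λ=-2: (A-λI) row 1 is [8, 8], so an eigenvector is (-1, 1).
General solution: c_1e^(6t)(-1,0) + c_2e^(-2t)(-1,1).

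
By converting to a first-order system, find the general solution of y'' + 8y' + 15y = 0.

Let x_1 = y, x_2 = y'. Then x_1' = x_2 and x_2' = -15x_1 - 8x_2.
A = [[0,1],[-15,-8]]; det(A-λI) = λ^2 + 8λ + 15.
Eigenvalues λ = -3, -5 with eigenvectors (1,-3), (1,-5).

y(t) = c_1e^(-3t) + c_2e^(-5t)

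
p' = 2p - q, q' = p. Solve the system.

p(t) = c_1e^(t) + c_2te^(t), q(t) = c_1e^(t) + c_2te^(t) - c_2e^(t)

Coefficient matrix A = [[2, -1], [1, 0]].
Characteristic polynomial det(A - λI) = λ^2 - 2λ + 1 = 0.
Single eigenvalue λ = 1 with algebraic multiplicity 2.
Eigenvector v = (1,1); generalized eigenvector w with (A-λI)w=v is (0,-1).
General solution: e^(t)[c_1·v + c_2·(t·v + w)].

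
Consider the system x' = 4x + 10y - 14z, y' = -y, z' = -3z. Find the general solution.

Coefficient matrix A = [[4, 10, -14], [0, -1, 0], [0, 0, -3]].
det(A - λI) = 0 gives eigenvalues λ = 4, -1, -3.
For λ=4: eigenvector (1,0,0).
For λ=-1: eigenvector (-2,1,0).
For λ=-3: eigenvector (2,0,1).
General solution: c_1e^(4t)(1,0,0) + c_2e^(-t)(-2,1,0) + c_3e^(-3t)(2,0,1).

x(t) = c_1e^(4t) - 2c_2e^(-t) + 2c_3e^(-3t), y(t) = c_2e^(-t), z(t) = c_3e^(-3t)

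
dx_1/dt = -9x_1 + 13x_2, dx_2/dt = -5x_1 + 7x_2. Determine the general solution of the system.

Coefficient matrix A = [[-9, 13], [-5, 7]].
Characteristic polynomial det(A - λI) = λ^2 + 2λ + 2 = 0.
Eigenvalues λ = -1 ± i (complex conjugate pair).
For λ=-1+i: an eigenvector is (2,1) - i(-3,-2) = (2 + 3i, 1 + 2i).
A real fundamental pair from Re and Im of e^((-1+i)t)v: X_1 = e^(-t)(cos(t)·(2,1) + sin(t)·(-3,-2)), X_2 = e^(-t)(sin(t)·(2,1) - cos(t)·(-3,-2)).
General solution: C_1X_1 + C_2X_2.

x_1(t) = -3C_1e^(-t)sin(t) + 2C_1e^(-t)cos(t) + 2C_2e^(-t)sin(t) + 3C_2e^(-t)cos(t), x_2(t) = -2C_1e^(-t)sin(t) + C_1e^(-t)cos(t) + C_2e^(-t)sin(t) + 2C_2e^(-t)cos(t)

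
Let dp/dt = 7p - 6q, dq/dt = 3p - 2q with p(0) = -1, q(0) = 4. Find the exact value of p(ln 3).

-783

A = [[7,-6],[3,-2]]; eigenvalues λ = 4, 1.
Eigenvectors: (2,1) for λ=4, (1,1) for λ=1.
From the initial condition, c_1 = -5, c_2 = 9.
p(ln 3) = (-5)(3^4)(2) + (9)(3^1)(1) = -783.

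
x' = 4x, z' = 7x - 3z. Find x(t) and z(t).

x(t) = c_2e^(4t), z(t) = -c_1e^(-3t) + c_2e^(4t)

Coefficient matrix A = [[4, 0], [7, -3]].
Characteristic polynomial det(A - λI) = λ^2 - λ - 12 = 0.
Eigenvalues λ = -3, 4.
For λ=-3: (A-λI) row 1 is [7, 0], so an eigenvector is (0, -1).
For λ=4: (A-λI) row 2 is [7, -7], so an eigenvector is (1, 1).
General solution: c_1e^(-3t)(0,-1) + c_2e^(4t)(1,1).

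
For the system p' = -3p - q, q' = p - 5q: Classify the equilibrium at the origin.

A = [[-3,-1],[1,-5]]; det(A-λI) = λ^2 + 8λ + 16.
repeated λ = -4 with a single eigenvector.

stable improper node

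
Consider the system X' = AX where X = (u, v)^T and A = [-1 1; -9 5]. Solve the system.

u(t) = C_1e^(2t) + C_2te^(2t) - C_2e^(2t), v(t) = 3C_1e^(2t) + 3C_2te^(2t) - 2C_2e^(2t)

Coefficient matrix A = [[-1, 1], [-9, 5]].
Characteristic polynomial det(A - λI) = λ^2 - 4λ + 4 = 0.
Single eigenvalue λ = 2 with algebraic multiplicity 2.
Eigenvector v = (1,3); generalized eigenvector w with (A-λI)w=v is (-1,-2).
General solution: e^(2t)[C_1·v + C_2·(t·v + w)].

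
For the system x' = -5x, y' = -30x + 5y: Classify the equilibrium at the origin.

saddle

A = [[-5,0],[-30,5]]; det(A-λI) = λ^2 - 25.
λ = -5, 5: opposite signs.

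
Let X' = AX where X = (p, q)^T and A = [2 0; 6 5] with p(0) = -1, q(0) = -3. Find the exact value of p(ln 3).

-9

A = [[2,0],[6,5]]; eigenvalues λ = 2, 5.
Eigenvectors: (1,-2) for λ=2, (0,1) for λ=5.
From the initial condition, c_1 = -1, c_2 = -5.
p(ln 3) = (-1)(3^2)(1) + (-5)(3^5)(0) = -9.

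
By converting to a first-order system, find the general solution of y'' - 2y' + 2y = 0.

y(t) = C_1e^(t)cos(t) + C_2e^(t)sin(t)

Let x_1 = y, x_2 = y'. Then x_1' = x_2 and x_2' = -2x_1 + 2x_2.
A = [[0,1],[-2,2]]; det(A-λI) = λ^2 - 2λ + 2.
Eigenvalues λ = 1 ± i.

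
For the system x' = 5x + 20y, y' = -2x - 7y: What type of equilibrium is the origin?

A = [[5,20],[-2,-7]]; det(A-λI) = λ^2 + 2λ + 5.
λ = -1 ± 2i: negative real part.

stable spiral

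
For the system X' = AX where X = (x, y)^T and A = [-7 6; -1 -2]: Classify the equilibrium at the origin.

A = [[-7,6],[-1,-2]]; det(A-λI) = λ^2 + 9λ + 20.
λ = -4, -5: both negative.

stable node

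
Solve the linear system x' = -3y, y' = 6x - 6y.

x(t) = -K_1e^(-3t)sin(3t) + K_2e^(-3t)cos(3t), y(t) = -K_1e^(-3t)sin(3t) + K_1e^(-3t)cos(3t) + K_2e^(-3t)sin(3t) + K_2e^(-3t)cos(3t)

Coefficient matrix A = [[0, -3], [6, -6]].
Characteristic polynomial det(A - λI) = λ^2 + 6λ + 18 = 0.
Eigenvalues λ = -3 ± 3i (complex conjugate pair).
For λ=-3+3i: an eigenvector is (0,1) - i(-1,-1) = (0 + i, 1 + i).
A real fundamental pair from Re and Im of e^((-3+3i)t)v: X_1 = e^(-3t)(cos(3t)·(0,1) + sin(3t)·(-1,-1)), X_2 = e^(-3t)(sin(3t)·(0,1) - cos(3t)·(-1,-1)).
General solution: K_1X_1 + K_2X_2.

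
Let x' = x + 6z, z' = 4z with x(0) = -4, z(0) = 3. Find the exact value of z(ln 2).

A = [[1,6],[0,4]]; eigenvalues λ = 1, 4.
Eigenvectors: (1,0) for λ=1, (-2,-1) for λ=4.
From the initial condition, c_1 = -10, c_2 = -3.
z(ln 2) = (-10)(2^1)(0) + (-3)(2^4)(-1) = 48.

48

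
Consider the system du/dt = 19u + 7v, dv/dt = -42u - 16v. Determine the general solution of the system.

Coefficient matrix A = [[19, 7], [-42, -16]].
Characteristic polynomial det(A - λI) = λ^2 - 3λ - 10 = 0.
Eigenvalues λ = -2, 5.
For λ=-2: (A-λI) row 1 is [21, 7], so an eigenvector is (-1, 3).
For λ=5: (A-λI) row 1 is [14, 7], so an eigenvector is (1, -2).
General solution: K_1e^(-2t)(-1,3) + K_2e^(5t)(1,-2).

u(t) = -K_1e^(-2t) + K_2e^(5t), v(t) = 3K_1e^(-2t) - 2K_2e^(5t)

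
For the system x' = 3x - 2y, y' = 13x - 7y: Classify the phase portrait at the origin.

A = [[3,-2],[13,-7]]; det(A-λI) = λ^2 + 4λ + 5.
λ = -2 ± i: negative real part.

stable spiral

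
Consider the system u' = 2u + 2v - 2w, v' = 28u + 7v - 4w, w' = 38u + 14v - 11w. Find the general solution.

Coefficient matrix A = [[2, 2, -2], [28, 7, -4], [38, 14, -11]].
det(A - λI) = 0 gives eigenvalues λ = -2, 3, -3.
For λ=-2: eigenvector (1,-4,-2).
For λ=3: eigenvector (0,1,1).
For λ=-3: eigenvector (2,-6,-1).
General solution: K_1e^(-2t)(1,-4,-2) + K_2e^(3t)(0,1,1) + K_3e^(-3t)(2,-6,-1).

u(t) = K_1e^(-2t) + 2K_3e^(-3t), v(t) = -4K_1e^(-2t) + K_2e^(3t) - 6K_3e^(-3t), w(t) = -2K_1e^(-2t) + K_2e^(3t) - K_3e^(-3t)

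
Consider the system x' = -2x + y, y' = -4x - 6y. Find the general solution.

x(t) = K_1e^(-4t) + K_2te^(-4t) - K_2e^(-4t), y(t) = -2K_1e^(-4t) - 2K_2te^(-4t) + 3K_2e^(-4t)

Coefficient matrix A = [[-2, 1], [-4, -6]].
Characteristic polynomial det(A - λI) = λ^2 + 8λ + 16 = 0.
Single eigenvalue λ = -4 with algebraic multiplicity 2.
Eigenvector v = (1,-2); generalized eigenvector w with (A-λI)w=v is (-1,3).
General solution: e^(-4t)[K_1·v + K_2·(t·v + w)].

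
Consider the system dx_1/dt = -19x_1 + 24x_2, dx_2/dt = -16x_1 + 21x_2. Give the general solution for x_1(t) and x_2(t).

Coefficient matrix A = [[-19, 24], [-16, 21]].
Characteristic polynomial det(A - λI) = λ^2 - 2λ - 15 = 0.
Eigenvalues λ = 5, -3.
For λ=5: (A-λI) row 1 is [-24, 24], so an eigenvector is (1, 1).
For λ=-3: (A-λI) row 1 is [-16, 24], so an eigenvector is (-3, -2).
General solution: C_1e^(5t)(1,1) + C_2e^(-3t)(-3,-2).

x_1(t) = C_1e^(5t) - 3C_2e^(-3t), x_2(t) = C_1e^(5t) - 2C_2e^(-3t)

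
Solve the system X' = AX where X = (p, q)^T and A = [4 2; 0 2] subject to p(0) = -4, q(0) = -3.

p(t) = -7e^(4t) + 3e^(2t), q(t) = -3e^(2t)

Coefficient matrix A = [[4, 2], [0, 2]].
Characteristic polynomial det(A - λI) = λ^2 - 6λ + 8 = 0.
Eigenvalues λ = 4, 2.
For λ=4: (A-λI) row 1 is [0, 2], so an eigenvector is (1, 0).
For λ=2: (A-λI) row 1 is [2, 2], so an eigenvector is (1, -1).
General solution: c_1e^(4t)(1,0) + c_2e^(2t)(1,-1).
Applying p(0)=-4, q(0)=-3 gives c_1=-7, c_2=3.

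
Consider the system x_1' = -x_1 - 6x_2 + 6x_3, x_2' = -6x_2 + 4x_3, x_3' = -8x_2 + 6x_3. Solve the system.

x_1(t) = C_1e^(-t) + 2C_3e^(2t), x_2(t) = C_2e^(-2t) + C_3e^(2t), x_3(t) = C_2e^(-2t) + 2C_3e^(2t)

Coefficient matrix A = [[-1, -6, 6], [0, -6, 4], [0, -8, 6]].
det(A - λI) = 0 gives eigenvalues λ = -1, -2, 2.
For λ=-1: eigenvector (1,0,0).
For λ=-2: eigenvector (0,1,1).
For λ=2: eigenvector (2,1,2).
General solution: C_1e^(-t)(1,0,0) + C_2e^(-2t)(0,1,1) + C_3e^(2t)(2,1,2).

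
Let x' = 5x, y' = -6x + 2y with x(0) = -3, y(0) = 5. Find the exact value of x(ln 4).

-3072

A = [[5,0],[-6,2]]; eigenvalues λ = 2, 5.
Eigenvectors: (0,1) for λ=2, (1,-2) for λ=5.
From the initial condition, c_1 = -1, c_2 = -3.
x(ln 4) = (-1)(4^2)(0) + (-3)(4^5)(1) = -3072.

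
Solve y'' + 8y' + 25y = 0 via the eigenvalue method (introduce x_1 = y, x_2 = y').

y(t) = C_1e^(-4t)cos(3t) + C_2e^(-4t)sin(3t)

Let x_1 = y, x_2 = y'. Then x_1' = x_2 and x_2' = -25x_1 - 8x_2.
A = [[0,1],[-25,-8]]; det(A-λI) = λ^2 + 8λ + 25.
Eigenvalues λ = -4 ± 3i.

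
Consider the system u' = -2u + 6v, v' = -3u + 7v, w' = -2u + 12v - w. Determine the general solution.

Coefficient matrix A = [[-2, 6, 0], [-3, 7, 0], [-2, 12, -1]].
det(A - λI) = 0 gives eigenvalues λ = 4, 1, -1.
For λ=4: eigenvector (1,1,2).
For λ=1: eigenvector (-2,-1,-4).
For λ=-1: eigenvector (0,0,1).
General solution: c_1e^(4t)(1,1,2) + c_2e^(t)(-2,-1,-4) + c_3e^(-t)(0,0,1).

u(t) = c_1e^(4t) - 2c_2e^(t), v(t) = c_1e^(4t) - c_2e^(t), w(t) = 2c_1e^(4t) - 4c_2e^(t) + c_3e^(-t)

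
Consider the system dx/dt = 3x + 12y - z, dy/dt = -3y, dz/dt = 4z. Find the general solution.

Coefficient matrix A = [[3, 12, -1], [0, -3, 0], [0, 0, 4]].
det(A - λI) = 0 gives eigenvalues λ = 3, 4, -3.
For λ=3: eigenvector (1,0,0).
For λ=4: eigenvector (-1,0,1).
For λ=-3: eigenvector (-2,1,0).
General solution: C_1e^(3t)(1,0,0) + C_2e^(4t)(-1,0,1) + C_3e^(-3t)(-2,1,0).

x(t) = C_1e^(3t) - C_2e^(4t) - 2C_3e^(-3t), y(t) = C_3e^(-3t), z(t) = C_2e^(4t)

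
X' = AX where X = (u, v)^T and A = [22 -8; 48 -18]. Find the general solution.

Coefficient matrix A = [[22, -8], [48, -18]].
Characteristic polynomial det(A - λI) = λ^2 - 4λ - 12 = 0.
Eigenvalues λ = -2, 6.
For λ=-2: (A-λI) row 1 is [24, -8], so an eigenvector is (1, 3).
For λ=6: (A-λI) row 1 is [16, -8], so an eigenvector is (-1, -2).
General solution: K_1e^(-2t)(1,3) + K_2e^(6t)(-1,-2).

u(t) = K_1e^(-2t) - K_2e^(6t), v(t) = 3K_1e^(-2t) - 2K_2e^(6t)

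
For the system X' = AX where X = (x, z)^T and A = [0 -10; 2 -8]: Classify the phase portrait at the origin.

stable spiral

A = [[0,-10],[2,-8]]; det(A-λI) = λ^2 + 8λ + 20.
λ = -4 ± 2i: negative real part.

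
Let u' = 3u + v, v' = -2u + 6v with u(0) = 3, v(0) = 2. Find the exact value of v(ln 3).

A = [[3,1],[-2,6]]; eigenvalues λ = 5, 4.
Eigenvectors: (-1,-2) for λ=5, (-1,-1) for λ=4.
From the initial condition, c_1 = 1, c_2 = -4.
v(ln 3) = (1)(3^5)(-2) + (-4)(3^4)(-1) = -162.

-162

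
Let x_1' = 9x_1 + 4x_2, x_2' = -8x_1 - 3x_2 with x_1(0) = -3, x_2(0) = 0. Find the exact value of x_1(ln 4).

-6132

A = [[9,4],[-8,-3]]; eigenvalues λ = 5, 1.
Eigenvectors: (1,-1) for λ=5, (1,-2) for λ=1.
From the initial condition, c_1 = -6, c_2 = 3.
x_1(ln 4) = (-6)(4^5)(1) + (3)(4^1)(1) = -6132.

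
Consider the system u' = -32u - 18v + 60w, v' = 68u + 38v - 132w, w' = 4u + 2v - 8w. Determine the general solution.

u(t) = -C_1e^(-2t) + C_2e^(4t) - 3C_3e^(-4t), v(t) = 5C_1e^(-2t) - 2C_2e^(4t) + 8C_3e^(-4t), w(t) = C_1e^(-2t) + C_3e^(-4t)

Coefficient matrix A = [[-32, -18, 60], [68, 38, -132], [4, 2, -8]].
det(A - λI) = 0 gives eigenvalues λ = -2, 4, -4.
For λ=-2: eigenvector (-1,5,1).
For λ=4: eigenvector (1,-2,0).
For λ=-4: eigenvector (-3,8,1).
General solution: C_1e^(-2t)(-1,5,1) + C_2e^(4t)(1,-2,0) + C_3e^(-4t)(-3,8,1).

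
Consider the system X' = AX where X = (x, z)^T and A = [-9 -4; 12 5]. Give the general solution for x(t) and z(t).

x(t) = -2K_1e^(-3t) + K_2e^(-t), z(t) = 3K_1e^(-3t) - 2K_2e^(-t)

Coefficient matrix A = [[-9, -4], [12, 5]].
Characteristic polynomial det(A - λI) = λ^2 + 4λ + 3 = 0.
Eigenvalues λ = -3, -1.
For λ=-3: (A-λI) row 1 is [-6, -4], so an eigenvector is (-2, 3).
For λ=-1: (A-λI) row 1 is [-8, -4], so an eigenvector is (1, -2).
General solution: K_1e^(-3t)(-2,3) + K_2e^(-t)(1,-2).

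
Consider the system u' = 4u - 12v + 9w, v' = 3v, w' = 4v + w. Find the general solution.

u(t) = -6K_1e^(3t) + K_2e^(4t) - 3K_3e^(t), v(t) = K_1e^(3t), w(t) = 2K_1e^(3t) + K_3e^(t)

Coefficient matrix A = [[4, -12, 9], [0, 3, 0], [0, 4, 1]].
det(A - λI) = 0 gives eigenvalues λ = 3, 4, 1.
For λ=3: eigenvector (-6,1,2).
For λ=4: eigenvector (1,0,0).
For λ=1: eigenvector (-3,0,1).
General solution: K_1e^(3t)(-6,1,2) + K_2e^(4t)(1,0,0) + K_3e^(t)(-3,0,1).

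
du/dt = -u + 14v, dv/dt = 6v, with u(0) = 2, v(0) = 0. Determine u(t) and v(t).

Coefficient matrix A = [[-1, 14], [0, 6]].
Characteristic polynomial det(A - λI) = λ^2 - 5λ - 6 = 0.
Eigenvalues λ = 6, -1.
For λ=6: (A-λI) row 1 is [-7, 14], so an eigenvector is (-2, -1).
For λ=-1: (A-λI) row 1 is [0, 14], so an eigenvector is (1, 0).
General solution: K_1e^(6t)(-2,-1) + K_2e^(-t)(1,0).
Applying u(0)=2, v(0)=0 gives K_1=0, K_2=2.

u(t) = 2e^(-t), v(t) = 0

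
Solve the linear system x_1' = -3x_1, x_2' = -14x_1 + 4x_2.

x_1(t) = -C_1e^(-3t), x_2(t) = -2C_1e^(-3t) + C_2e^(4t)

Coefficient matrix A = [[-3, 0], [-14, 4]].
Characteristic polynomial det(A - λI) = λ^2 - λ - 12 = 0.
Eigenvalues λ = -3, 4.
For λ=-3: (A-λI) row 2 is [-14, 7], so an eigenvector is (-1, -2).
For λ=4: (A-λI) row 1 is [-7, 0], so an eigenvector is (0, 1).
General solution: C_1e^(-3t)(-1,-2) + C_2e^(4t)(0,1).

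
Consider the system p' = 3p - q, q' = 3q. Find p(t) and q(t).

p(t) = -K_1e^(3t) - K_2te^(3t) + K_2e^(3t), q(t) = K_2e^(3t)

Coefficient matrix A = [[3, -1], [0, 3]].
Characteristic polynomial det(A - λI) = λ^2 - 6λ + 9 = 0.
Single eigenvalue λ = 3 with algebraic multiplicity 2.
Eigenvector v = (-1,0); generalized eigenvector w with (A-λI)w=v is (1,1).
General solution: e^(3t)[K_1·v + K_2·(t·v + w)].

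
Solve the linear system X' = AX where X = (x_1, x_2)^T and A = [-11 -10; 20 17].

Coefficient matrix A = [[-11, -10], [20, 17]].
Characteristic polynomial det(A - λI) = λ^2 - 6λ + 13 = 0.
Eigenvalues λ = 3 ± 2i (complex conjugate pair).
For λ=3+2i: an eigenvector is (-1,1) - i(2,-3) = (-1 - 2i, 1 + 3i).
A real fundamental pair from Re and Im of e^((3+2i)t)v: X_1 = e^(3t)(cos(2t)·(-1,1) + sin(2t)·(2,-3)), X_2 = e^(3t)(sin(2t)·(-1,1) - cos(2t)·(2,-3)).
General solution: c_1X_1 + c_2X_2.

x_1(t) = 2c_1e^(3t)sin(2t) - c_1e^(3t)cos(2t) - c_2e^(3t)sin(2t) - 2c_2e^(3t)cos(2t), x_2(t) = -3c_1e^(3t)sin(2t) + c_1e^(3t)cos(2t) + c_2e^(3t)sin(2t) + 3c_2e^(3t)cos(2t)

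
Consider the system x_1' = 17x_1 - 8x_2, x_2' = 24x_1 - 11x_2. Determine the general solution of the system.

x_1(t) = 2c_1e^(5t) - c_2e^(t), x_2(t) = 3c_1e^(5t) - 2c_2e^(t)

Coefficient matrix A = [[17, -8], [24, -11]].
Characteristic polynomial det(A - λI) = λ^2 - 6λ + 5 = 0.
Eigenvalues λ = 5, 1.
For λ=5: (A-λI) row 1 is [12, -8], so an eigenvector is (2, 3).
For λ=1: (A-λI) row 1 is [16, -8], so an eigenvector is (-1, -2).
General solution: c_1e^(5t)(2,3) + c_2e^(t)(-1,-2).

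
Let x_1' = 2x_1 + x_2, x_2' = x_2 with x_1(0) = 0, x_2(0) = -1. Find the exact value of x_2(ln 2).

A = [[2,1],[0,1]]; eigenvalues λ = 1, 2.
Eigenvectors: (1,-1) for λ=1, (-1,0) for λ=2.
From the initial condition, c_1 = 1, c_2 = 1.
x_2(ln 2) = (1)(2^1)(-1) + (1)(2^2)(0) = -2.

-2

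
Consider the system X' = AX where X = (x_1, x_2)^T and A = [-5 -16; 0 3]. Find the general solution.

x_1(t) = -2K_1e^(3t) + K_2e^(-5t), x_2(t) = K_1e^(3t)

Coefficient matrix A = [[-5, -16], [0, 3]].
Characteristic polynomial det(A - λI) = λ^2 + 2λ - 15 = 0.
Eigenvalues λ = 3, -5.
For λ=3: (A-λI) row 1 is [-8, -16], so an eigenvector is (-2, 1).
For λ=-5: (A-λI) row 1 is [0, -16], so an eigenvector is (1, 0).
General solution: K_1e^(3t)(-2,1) + K_2e^(-5t)(1,0).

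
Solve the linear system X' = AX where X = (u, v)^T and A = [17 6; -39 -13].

u(t) = -K_1e^(2t)sin(3t) + K_1e^(2t)cos(3t) + K_2e^(2t)sin(3t) + K_2e^(2t)cos(3t), v(t) = 2K_1e^(2t)sin(3t) - 3K_1e^(2t)cos(3t) - 3K_2e^(2t)sin(3t) - 2K_2e^(2t)cos(3t)

Coefficient matrix A = [[17, 6], [-39, -13]].
Characteristic polynomial det(A - λI) = λ^2 - 4λ + 13 = 0.
Eigenvalues λ = 2 ± 3i (complex conjugate pair).
For λ=2+3i: an eigenvector is (1,-3) - i(-1,2) = (1 + i, -3 - 2i).
A real fundamental pair from Re and Im of e^((2+3i)t)v: X_1 = e^(2t)(cos(3t)·(1,-3) + sin(3t)·(-1,2)), X_2 = e^(2t)(sin(3t)·(1,-3) - cos(3t)·(-1,2)).
General solution: K_1X_1 + K_2X_2.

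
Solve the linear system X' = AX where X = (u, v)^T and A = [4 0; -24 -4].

u(t) = K_2e^(4t), v(t) = -K_1e^(-4t) - 3K_2e^(4t)

Coefficient matrix A = [[4, 0], [-24, -4]].
Characteristic polynomial det(A - λI) = λ^2 - 16 = 0.
Eigenvalues λ = -4, 4.
For λ=-4: (A-λI) row 1 is [8, 0], so an eigenvector is (0, -1).
For λ=4: (A-λI) row 2 is [-24, -8], so an eigenvector is (1, -3).
General solution: K_1e^(-4t)(0,-1) + K_2e^(4t)(1,-3).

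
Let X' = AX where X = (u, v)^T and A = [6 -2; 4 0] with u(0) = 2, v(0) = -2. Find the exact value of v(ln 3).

414

A = [[6,-2],[4,0]]; eigenvalues λ = 2, 4.
Eigenvectors: (1,2) for λ=2, (-1,-1) for λ=4.
From the initial condition, c_1 = -4, c_2 = -6.
v(ln 3) = (-4)(3^2)(2) + (-6)(3^4)(-1) = 414.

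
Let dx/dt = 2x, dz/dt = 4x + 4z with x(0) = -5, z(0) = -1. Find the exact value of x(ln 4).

A = [[2,0],[4,4]]; eigenvalues λ = 2, 4.
Eigenvectors: (1,-2) for λ=2, (0,-1) for λ=4.
From the initial condition, c_1 = -5, c_2 = 11.
x(ln 4) = (-5)(4^2)(1) + (11)(4^4)(0) = -80.

-80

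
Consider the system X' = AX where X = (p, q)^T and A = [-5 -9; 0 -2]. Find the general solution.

Coefficient matrix A = [[-5, -9], [0, -2]].
Characteristic polynomial det(A - λI) = λ^2 + 7λ + 10 = 0.
Eigenvalues λ = -5, -2.
For λ=-5: (A-λI) row 1 is [0, -9], so an eigenvector is (1, 0).
For λ=-2: (A-λI) row 1 is [-3, -9], so an eigenvector is (3, -1).
General solution: C_1e^(-5t)(1,0) + C_2e^(-2t)(3,-1).

p(t) = C_1e^(-5t) + 3C_2e^(-2t), q(t) = -C_2e^(-2t)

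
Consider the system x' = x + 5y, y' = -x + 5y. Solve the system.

x(t) = -2K_1e^(3t)sin(t) + K_1e^(3t)cos(t) + K_2e^(3t)sin(t) + 2K_2e^(3t)cos(t), y(t) = -K_1e^(3t)sin(t) + K_2e^(3t)cos(t)

Coefficient matrix A = [[1, 5], [-1, 5]].
Characteristic polynomial det(A - λI) = λ^2 - 6λ + 10 = 0.
Eigenvalues λ = 3 ± i (complex conjugate pair).
For λ=3+i: an eigenvector is (1,0) - i(-2,-1) = (1 + 2i, 0 + i).
A real fundamental pair from Re and Im of e^((3+i)t)v: X_1 = e^(3t)(cos(t)·(1,0) + sin(t)·(-2,-1)), X_2 = e^(3t)(sin(t)·(1,0) - cos(t)·(-2,-1)).
General solution: K_1X_1 + K_2X_2.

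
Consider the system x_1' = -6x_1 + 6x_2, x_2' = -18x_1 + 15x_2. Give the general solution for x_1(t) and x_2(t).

x_1(t) = K_1e^(6t) + 2K_2e^(3t), x_2(t) = 2K_1e^(6t) + 3K_2e^(3t)

Coefficient matrix A = [[-6, 6], [-18, 15]].
Characteristic polynomial det(A - λI) = λ^2 - 9λ + 18 = 0.
Eigenvalues λ = 6, 3.
For λ=6: (A-λI) row 1 is [-12, 6], so an eigenvector is (1, 2).
For λ=3: (A-λI) row 1 is [-9, 6], so an eigenvector is (2, 3).
General solution: K_1e^(6t)(1,2) + K_2e^(3t)(2,3).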